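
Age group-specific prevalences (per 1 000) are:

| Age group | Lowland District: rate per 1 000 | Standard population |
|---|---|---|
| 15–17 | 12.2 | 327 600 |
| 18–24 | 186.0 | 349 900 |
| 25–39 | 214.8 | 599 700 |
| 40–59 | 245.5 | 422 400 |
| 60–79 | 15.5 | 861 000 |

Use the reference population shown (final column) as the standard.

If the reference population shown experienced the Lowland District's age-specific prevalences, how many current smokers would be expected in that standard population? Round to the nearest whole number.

Expected current smokers = Σ (standard pop × age-specific rate ÷ 1 000)
= 327 600×12.2/1 000 + 349 900×186.0/1 000 + 599 700×214.8/1 000 + 422 400×245.5/1 000 + 861 000×15.5/1 000
= 3996.72 + 65081.40 + 128815.56 + 103699.20 + 13345.50 = 314938.38.

314938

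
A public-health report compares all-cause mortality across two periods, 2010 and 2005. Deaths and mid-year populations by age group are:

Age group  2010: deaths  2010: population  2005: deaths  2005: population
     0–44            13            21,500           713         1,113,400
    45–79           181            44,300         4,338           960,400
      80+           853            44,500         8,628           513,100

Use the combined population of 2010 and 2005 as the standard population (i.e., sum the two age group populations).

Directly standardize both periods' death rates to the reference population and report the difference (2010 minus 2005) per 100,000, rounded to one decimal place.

31.1

Age-specific rates per 100,000 for 2010: 60.47, 408.58, 1916.85.
For 2005: 64.04, 451.69, 1681.54.
Combined standard total = 2,697,200; weights = 0.4208, 0.3725, 0.2067.
2010: 0.4208×60.47 + 0.3725×408.58 + 0.2067×1916.85 = 573.9129 per 100,000.
2005: 0.4208×64.04 + 0.3725×451.69 + 0.2067×1681.54 = 542.8278 per 100,000.
Difference = 573.9129 − 542.8278 = 31.0850.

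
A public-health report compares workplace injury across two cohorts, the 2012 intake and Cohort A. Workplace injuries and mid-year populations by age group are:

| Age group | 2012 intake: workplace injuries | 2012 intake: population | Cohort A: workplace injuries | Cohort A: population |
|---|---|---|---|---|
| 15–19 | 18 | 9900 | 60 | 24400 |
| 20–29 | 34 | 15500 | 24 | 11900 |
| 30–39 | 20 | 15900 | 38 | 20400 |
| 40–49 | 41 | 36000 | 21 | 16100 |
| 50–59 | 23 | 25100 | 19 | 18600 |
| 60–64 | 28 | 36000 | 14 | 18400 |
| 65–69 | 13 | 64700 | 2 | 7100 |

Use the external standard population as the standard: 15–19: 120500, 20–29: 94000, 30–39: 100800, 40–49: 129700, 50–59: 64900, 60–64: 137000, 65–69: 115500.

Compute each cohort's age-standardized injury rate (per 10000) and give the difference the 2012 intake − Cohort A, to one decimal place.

-2.1

Age-specific rates per 10000 for the 2012 intake: 18.18, 21.94, 12.58, 11.39, 9.16, 7.78, 2.01.
For Cohort A: 24.59, 20.17, 18.63, 13.04, 10.22, 7.61, 2.82.
Standard total = 762400; weights = 0.1581, 0.1233, 0.1322, 0.1701, 0.0851, 0.1797, 0.1515.
The 2012 intake: 0.1581×18.18 + 0.1233×21.94 + 0.1322×12.58 + 0.1701×11.39 + 0.0851×9.16 + 0.1797×7.78 + 0.1515×2.01 = 11.6609 per 10000.
Cohort A: 0.1581×24.59 + 0.1233×20.17 + 0.1322×18.63 + 0.1701×13.04 + 0.0851×10.22 + 0.1797×7.61 + 0.1515×2.82 = 13.7185 per 10000.
Difference = 11.6609 − 13.7185 = -2.0577.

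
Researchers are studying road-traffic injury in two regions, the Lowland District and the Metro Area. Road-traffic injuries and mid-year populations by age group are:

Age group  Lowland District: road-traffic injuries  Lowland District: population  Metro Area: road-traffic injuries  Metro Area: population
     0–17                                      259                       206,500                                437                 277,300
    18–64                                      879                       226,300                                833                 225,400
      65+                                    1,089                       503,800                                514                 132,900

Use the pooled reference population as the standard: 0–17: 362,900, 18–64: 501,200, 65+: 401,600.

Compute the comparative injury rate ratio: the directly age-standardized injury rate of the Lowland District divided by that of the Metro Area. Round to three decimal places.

Age-specific rates per 100,000 for the Lowland District: 125.42, 388.42, 216.16.
For the Metro Area: 157.59, 369.57, 386.76.
Standard total = 1,265,700; weights = 0.2867, 0.3960, 0.3173.
The Lowland District: 0.2867×125.42 + 0.3960×388.42 + 0.3173×216.16 = 258.3569 per 100,000.
The Metro Area: 0.2867×157.59 + 0.3960×369.57 + 0.3173×386.76 = 314.2431 per 100,000.
Ratio = 258.3569 ÷ 314.2431 = 0.82216.

0.822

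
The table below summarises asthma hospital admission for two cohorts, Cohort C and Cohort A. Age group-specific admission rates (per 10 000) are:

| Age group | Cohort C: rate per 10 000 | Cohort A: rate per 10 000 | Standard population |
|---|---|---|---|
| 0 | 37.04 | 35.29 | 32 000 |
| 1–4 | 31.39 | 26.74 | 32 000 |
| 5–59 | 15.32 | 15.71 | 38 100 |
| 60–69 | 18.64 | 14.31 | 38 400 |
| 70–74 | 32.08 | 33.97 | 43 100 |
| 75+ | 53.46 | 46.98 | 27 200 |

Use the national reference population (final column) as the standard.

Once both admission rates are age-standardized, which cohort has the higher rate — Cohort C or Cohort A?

Cohort C

Standard total = 210 800; weights = 0.1518, 0.1518, 0.1807, 0.1822, 0.2045, 0.1290.
Cohort C: 0.1518×37.04 + 0.1518×31.39 + 0.1807×15.32 + 0.1822×18.64 + 0.2045×32.08 + 0.1290×53.46 = 30.0094 per 10 000.
Cohort A: 0.1518×35.29 + 0.1518×26.74 + 0.1807×15.71 + 0.1822×14.31 + 0.2045×33.97 + 0.1290×46.98 = 27.8699 per 10 000.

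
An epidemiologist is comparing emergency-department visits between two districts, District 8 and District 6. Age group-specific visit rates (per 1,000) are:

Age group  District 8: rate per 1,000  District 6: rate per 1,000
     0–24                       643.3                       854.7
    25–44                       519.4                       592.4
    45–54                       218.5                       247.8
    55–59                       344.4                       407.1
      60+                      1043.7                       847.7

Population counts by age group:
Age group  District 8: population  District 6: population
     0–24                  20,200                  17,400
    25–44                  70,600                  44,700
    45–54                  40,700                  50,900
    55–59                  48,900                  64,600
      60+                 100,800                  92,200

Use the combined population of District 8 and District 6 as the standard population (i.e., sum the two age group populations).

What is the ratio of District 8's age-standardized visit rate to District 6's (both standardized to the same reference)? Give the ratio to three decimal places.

1.035

Combined standard total = 551,000; weights = 0.0682, 0.2093, 0.1662, 0.2060, 0.3503.
District 8: 0.0682×643.3 + 0.2093×519.4 + 0.1662×218.5 + 0.2060×344.4 + 0.3503×1043.7 = 625.4319 per 1,000.
District 6: 0.0682×854.7 + 0.2093×592.4 + 0.1662×247.8 + 0.2060×407.1 + 0.3503×847.7 = 604.2666 per 1,000.
Ratio = 625.4319 ÷ 604.2666 = 1.03503.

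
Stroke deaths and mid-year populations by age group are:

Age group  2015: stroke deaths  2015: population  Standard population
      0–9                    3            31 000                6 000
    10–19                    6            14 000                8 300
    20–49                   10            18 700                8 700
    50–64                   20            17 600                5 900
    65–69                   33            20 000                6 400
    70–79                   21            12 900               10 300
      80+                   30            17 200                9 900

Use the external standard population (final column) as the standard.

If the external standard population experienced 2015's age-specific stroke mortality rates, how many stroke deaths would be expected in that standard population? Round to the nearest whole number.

Age-specific rates per 100 000 for 2015: 9.68, 42.86, 53.48, 113.64, 165.00, 162.79, 174.42.
Expected stroke deaths = Σ (standard pop × age-specific rate ÷ 100 000)
= 6 000×9.68/100 000 + 8 300×42.86/100 000 + 8 700×53.48/100 000 + 5 900×113.64/100 000 + 6 400×165.00/100 000 + 10 300×162.79/100 000 + 9 900×174.42/100 000
= 0.58 + 3.56 + 4.65 + 6.70 + 10.56 + 16.77 + 17.27 = 60.09.

60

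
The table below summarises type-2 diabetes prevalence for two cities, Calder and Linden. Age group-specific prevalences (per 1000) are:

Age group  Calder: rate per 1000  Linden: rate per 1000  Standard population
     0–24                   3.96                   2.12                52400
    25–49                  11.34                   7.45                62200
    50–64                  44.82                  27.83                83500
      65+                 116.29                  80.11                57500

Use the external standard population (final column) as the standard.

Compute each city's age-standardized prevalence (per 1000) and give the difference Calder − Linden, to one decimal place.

Standard total = 255600; weights = 0.2050, 0.2433, 0.3267, 0.2250.
Calder: 0.2050×3.96 + 0.2433×11.34 + 0.3267×44.82 + 0.2250×116.29 = 44.3740 per 1000.
Linden: 0.2050×2.12 + 0.2433×7.45 + 0.3267×27.83 + 0.2250×80.11 = 29.3608 per 1000.
Difference = 44.3740 − 29.3608 = 15.0133.

15.0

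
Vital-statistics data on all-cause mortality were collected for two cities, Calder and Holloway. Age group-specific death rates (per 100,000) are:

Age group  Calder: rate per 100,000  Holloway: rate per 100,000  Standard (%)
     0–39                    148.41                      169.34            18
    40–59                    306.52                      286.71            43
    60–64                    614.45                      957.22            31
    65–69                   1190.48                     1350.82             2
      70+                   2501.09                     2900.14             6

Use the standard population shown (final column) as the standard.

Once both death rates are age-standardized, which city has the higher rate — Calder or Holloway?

Holloway

Standard weights: 0.18, 0.43, 0.31, 0.02, 0.06.
Calder: 0.1800×148.41 + 0.4300×306.52 + 0.3100×614.45 + 0.0200×1190.48 + 0.0600×2501.09 = 522.8719 per 100,000.
Holloway: 0.1800×169.34 + 0.4300×286.71 + 0.3100×957.22 + 0.0200×1350.82 + 0.0600×2900.14 = 651.5295 per 100,000.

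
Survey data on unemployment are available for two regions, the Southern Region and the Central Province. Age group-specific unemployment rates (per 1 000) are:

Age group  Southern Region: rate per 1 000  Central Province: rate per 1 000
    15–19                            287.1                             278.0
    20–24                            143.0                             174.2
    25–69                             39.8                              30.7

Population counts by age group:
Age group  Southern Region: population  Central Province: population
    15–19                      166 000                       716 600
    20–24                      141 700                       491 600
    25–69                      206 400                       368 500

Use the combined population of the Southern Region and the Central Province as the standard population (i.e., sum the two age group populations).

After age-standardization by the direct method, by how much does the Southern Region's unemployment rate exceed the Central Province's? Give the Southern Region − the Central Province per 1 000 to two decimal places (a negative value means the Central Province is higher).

Combined standard total = 2 090 800; weights = 0.4221, 0.3029, 0.2750.
The Southern Region: 0.4221×287.1 + 0.3029×143.0 + 0.2750×39.8 = 175.4531 per 1 000.
The Central Province: 0.4221×278.0 + 0.3029×174.2 + 0.2750×30.7 = 178.5599 per 1 000.
Difference = 175.4531 − 178.5599 = -3.1068.

-3.11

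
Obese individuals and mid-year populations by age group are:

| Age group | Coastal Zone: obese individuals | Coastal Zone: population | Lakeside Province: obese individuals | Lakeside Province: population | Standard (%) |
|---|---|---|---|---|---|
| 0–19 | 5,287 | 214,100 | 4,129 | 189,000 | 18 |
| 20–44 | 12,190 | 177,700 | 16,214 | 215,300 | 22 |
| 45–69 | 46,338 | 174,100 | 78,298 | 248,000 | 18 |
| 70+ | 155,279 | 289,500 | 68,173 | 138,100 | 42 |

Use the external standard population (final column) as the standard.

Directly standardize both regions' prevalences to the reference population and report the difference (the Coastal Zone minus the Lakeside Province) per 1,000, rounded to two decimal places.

8.06

Age-specific rates per 1,000 for the Coastal Zone: 24.694, 68.599, 266.157, 536.370.
For the Lakeside Province: 21.847, 75.309, 315.718, 493.650.
Standard weights: 0.18, 0.22, 0.18, 0.42.
The Coastal Zone: 0.1800×24.694 + 0.2200×68.599 + 0.1800×266.157 + 0.4200×536.370 = 292.7202 per 1,000.
The Lakeside Province: 0.1800×21.847 + 0.2200×75.309 + 0.1800×315.718 + 0.4200×493.650 = 284.6623 per 1,000.
Difference = 292.7202 − 284.6623 = 8.0579.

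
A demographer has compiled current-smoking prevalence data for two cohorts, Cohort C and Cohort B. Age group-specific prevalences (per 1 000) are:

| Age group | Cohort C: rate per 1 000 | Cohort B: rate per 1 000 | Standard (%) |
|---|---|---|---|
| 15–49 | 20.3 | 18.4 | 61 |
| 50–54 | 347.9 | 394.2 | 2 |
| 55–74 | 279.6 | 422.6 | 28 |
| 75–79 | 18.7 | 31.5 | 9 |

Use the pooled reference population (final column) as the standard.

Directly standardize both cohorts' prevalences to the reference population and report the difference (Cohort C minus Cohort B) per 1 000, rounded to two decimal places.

Standard weights: 0.61, 0.02, 0.28, 0.09.
Cohort C: 0.6100×20.3 + 0.0200×347.9 + 0.2800×279.6 + 0.0900×18.7 = 99.3120 per 1 000.
Cohort B: 0.6100×18.4 + 0.0200×394.2 + 0.2800×422.6 + 0.0900×31.5 = 140.2710 per 1 000.
Difference = 99.3120 − 140.2710 = -40.9590.

-40.96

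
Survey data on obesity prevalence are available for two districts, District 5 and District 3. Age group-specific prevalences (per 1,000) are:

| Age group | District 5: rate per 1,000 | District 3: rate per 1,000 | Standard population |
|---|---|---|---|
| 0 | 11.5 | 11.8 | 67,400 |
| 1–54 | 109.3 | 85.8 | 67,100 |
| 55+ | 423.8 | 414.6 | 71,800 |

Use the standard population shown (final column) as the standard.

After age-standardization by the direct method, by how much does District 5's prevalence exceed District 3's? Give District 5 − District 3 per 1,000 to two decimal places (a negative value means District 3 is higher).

10.75

Standard total = 206,300; weights = 0.3267, 0.3253, 0.3480.
District 5: 0.3267×11.5 + 0.3253×109.3 + 0.3480×423.8 = 186.8055 per 1,000.
District 3: 0.3267×11.8 + 0.3253×85.8 + 0.3480×414.6 = 176.0581 per 1,000.
Difference = 186.8055 − 176.0581 = 10.7474.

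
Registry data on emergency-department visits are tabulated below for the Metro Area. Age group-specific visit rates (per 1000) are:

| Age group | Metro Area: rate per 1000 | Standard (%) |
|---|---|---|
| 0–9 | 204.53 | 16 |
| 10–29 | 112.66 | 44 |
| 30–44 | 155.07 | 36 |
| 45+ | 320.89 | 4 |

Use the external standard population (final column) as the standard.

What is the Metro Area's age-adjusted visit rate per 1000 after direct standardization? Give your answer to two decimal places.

150.96

Standard weights: 0.16, 0.44, 0.36, 0.04.
Standardized rate: 0.1600×204.53 + 0.4400×112.66 + 0.3600×155.07 + 0.0400×320.89 = 150.9560 per 1000.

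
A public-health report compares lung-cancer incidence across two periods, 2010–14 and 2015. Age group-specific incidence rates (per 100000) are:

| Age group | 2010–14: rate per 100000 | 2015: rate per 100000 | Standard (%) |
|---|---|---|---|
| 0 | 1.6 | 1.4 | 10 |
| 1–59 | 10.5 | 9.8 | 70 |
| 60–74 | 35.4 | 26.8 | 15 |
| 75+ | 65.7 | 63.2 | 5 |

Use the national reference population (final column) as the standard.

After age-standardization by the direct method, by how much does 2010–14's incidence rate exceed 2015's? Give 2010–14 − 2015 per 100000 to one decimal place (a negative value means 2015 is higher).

1.9

Standard weights: 0.10, 0.70, 0.15, 0.05.
2010–14: 0.1000×1.6 + 0.7000×10.5 + 0.1500×35.4 + 0.0500×65.7 = 16.1050 per 100000.
2015: 0.1000×1.4 + 0.7000×9.8 + 0.1500×26.8 + 0.0500×63.2 = 14.1800 per 100000.
Difference = 16.1050 − 14.1800 = 1.9250.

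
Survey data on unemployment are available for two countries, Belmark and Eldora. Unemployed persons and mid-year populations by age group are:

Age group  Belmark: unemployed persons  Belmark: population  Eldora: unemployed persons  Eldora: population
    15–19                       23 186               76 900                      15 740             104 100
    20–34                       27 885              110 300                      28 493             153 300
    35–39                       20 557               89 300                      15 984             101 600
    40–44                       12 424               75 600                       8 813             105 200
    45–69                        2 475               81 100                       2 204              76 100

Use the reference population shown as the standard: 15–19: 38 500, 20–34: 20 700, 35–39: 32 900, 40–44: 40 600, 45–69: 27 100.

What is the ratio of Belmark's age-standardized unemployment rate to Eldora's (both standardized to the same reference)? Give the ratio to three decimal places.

Age-specific rates per 1 000 for Belmark: 301.508, 252.811, 230.202, 164.339, 30.518.
For Eldora: 151.201, 185.864, 157.323, 83.774, 28.962.
Standard total = 159 800; weights = 0.2409, 0.1295, 0.2059, 0.2541, 0.1696.
Belmark: 0.2409×301.508 + 0.1295×252.811 + 0.2059×230.202 + 0.2541×164.339 + 0.1696×30.518 = 199.7126 per 1 000.
Eldora: 0.2409×151.201 + 0.1295×185.864 + 0.2059×157.323 + 0.2541×83.774 + 0.1696×28.962 = 119.0903 per 1 000.
Ratio = 199.7126 ÷ 119.0903 = 1.67698.

1.677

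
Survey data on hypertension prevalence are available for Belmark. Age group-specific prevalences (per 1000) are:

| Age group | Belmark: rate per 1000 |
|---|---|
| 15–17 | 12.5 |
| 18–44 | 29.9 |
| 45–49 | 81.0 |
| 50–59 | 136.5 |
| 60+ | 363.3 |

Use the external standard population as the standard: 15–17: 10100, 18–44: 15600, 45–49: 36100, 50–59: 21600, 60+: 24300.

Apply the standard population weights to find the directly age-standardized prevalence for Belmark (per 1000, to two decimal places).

142.00

Standard total = 107700; weights = 0.0938, 0.1448, 0.3352, 0.2006, 0.2256.
Standardized rate: 0.0938×12.5 + 0.1448×29.9 + 0.3352×81.0 + 0.2006×136.5 + 0.2256×363.3 = 141.9998 per 1000.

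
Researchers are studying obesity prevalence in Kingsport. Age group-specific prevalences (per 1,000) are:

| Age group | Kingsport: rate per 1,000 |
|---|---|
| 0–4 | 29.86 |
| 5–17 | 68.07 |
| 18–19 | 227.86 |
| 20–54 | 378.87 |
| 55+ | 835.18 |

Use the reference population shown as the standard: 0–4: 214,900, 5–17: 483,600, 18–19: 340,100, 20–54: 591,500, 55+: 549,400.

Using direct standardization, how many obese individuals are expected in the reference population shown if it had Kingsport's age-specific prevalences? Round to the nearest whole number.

799780

Expected obese individuals = Σ (standard pop × age-specific rate ÷ 1,000)
= 214,900×29.86/1,000 + 483,600×68.07/1,000 + 340,100×227.86/1,000 + 591,500×378.87/1,000 + 549,400×835.18/1,000
= 6416.91 + 32918.65 + 77495.19 + 224101.61 + 458847.89 = 799780.25.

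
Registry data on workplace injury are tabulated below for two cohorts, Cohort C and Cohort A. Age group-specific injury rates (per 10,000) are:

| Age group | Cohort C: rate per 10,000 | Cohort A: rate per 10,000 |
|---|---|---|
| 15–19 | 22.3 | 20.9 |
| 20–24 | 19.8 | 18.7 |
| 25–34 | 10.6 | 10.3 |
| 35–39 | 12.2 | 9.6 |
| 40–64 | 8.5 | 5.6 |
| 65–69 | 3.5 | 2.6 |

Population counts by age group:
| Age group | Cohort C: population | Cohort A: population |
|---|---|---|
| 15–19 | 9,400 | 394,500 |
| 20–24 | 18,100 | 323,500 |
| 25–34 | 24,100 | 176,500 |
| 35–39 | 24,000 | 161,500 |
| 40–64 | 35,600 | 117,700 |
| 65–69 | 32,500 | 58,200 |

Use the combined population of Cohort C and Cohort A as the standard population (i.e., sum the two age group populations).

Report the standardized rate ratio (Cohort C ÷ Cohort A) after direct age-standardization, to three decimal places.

1.102

Combined standard total = 1,375,600; weights = 0.2936, 0.2483, 0.1458, 0.1349, 0.1114, 0.0659.
Cohort C: 0.2936×22.3 + 0.2483×19.8 + 0.1458×10.6 + 0.1349×12.2 + 0.1114×8.5 + 0.0659×3.5 = 15.8335 per 10,000.
Cohort A: 0.2936×20.9 + 0.2483×18.7 + 0.1458×10.3 + 0.1349×9.6 + 0.1114×5.6 + 0.0659×2.6 = 14.3724 per 10,000.
Ratio = 15.8335 ÷ 14.3724 = 1.10166.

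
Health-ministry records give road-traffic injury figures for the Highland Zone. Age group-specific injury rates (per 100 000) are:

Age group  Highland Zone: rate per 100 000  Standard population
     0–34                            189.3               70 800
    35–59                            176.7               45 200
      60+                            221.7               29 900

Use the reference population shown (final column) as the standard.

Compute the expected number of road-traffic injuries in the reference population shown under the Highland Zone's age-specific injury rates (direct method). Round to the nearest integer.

Expected road-traffic injuries = Σ (standard pop × age-specific rate ÷ 100 000)
= 70 800×189.3/100 000 + 45 200×176.7/100 000 + 29 900×221.7/100 000
= 134.02 + 79.87 + 66.29 = 280.18.

280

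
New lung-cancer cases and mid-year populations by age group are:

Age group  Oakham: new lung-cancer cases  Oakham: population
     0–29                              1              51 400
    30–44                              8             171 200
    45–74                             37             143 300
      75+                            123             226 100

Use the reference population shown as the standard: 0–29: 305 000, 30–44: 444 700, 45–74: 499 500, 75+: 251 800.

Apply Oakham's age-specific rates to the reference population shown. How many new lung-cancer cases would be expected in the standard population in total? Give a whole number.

Age-specific rates per 100 000 for Oakham: 1.95, 4.67, 25.82, 54.40.
Expected new lung-cancer cases = Σ (standard pop × age-specific rate ÷ 100 000)
= 305 000×1.95/100 000 + 444 700×4.67/100 000 + 499 500×25.82/100 000 + 251 800×54.40/100 000
= 5.93 + 20.78 + 128.97 + 136.98 = 292.67.

293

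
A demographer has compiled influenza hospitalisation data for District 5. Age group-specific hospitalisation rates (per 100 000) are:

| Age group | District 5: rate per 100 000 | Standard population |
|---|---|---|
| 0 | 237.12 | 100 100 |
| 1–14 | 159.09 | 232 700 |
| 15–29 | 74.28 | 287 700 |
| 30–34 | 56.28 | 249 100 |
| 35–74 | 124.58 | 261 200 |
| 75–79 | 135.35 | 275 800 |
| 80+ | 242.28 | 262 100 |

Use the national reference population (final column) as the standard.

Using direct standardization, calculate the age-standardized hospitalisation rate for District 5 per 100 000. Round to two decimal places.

137.54

Standard total = 1 668 700; weights = 0.0600, 0.1394, 0.1724, 0.1493, 0.1565, 0.1653, 0.1571.
Standardized rate: 0.0600×237.12 + 0.1394×159.09 + 0.1724×74.28 + 0.1493×56.28 + 0.1565×124.58 + 0.1653×135.35 + 0.1571×242.28 = 137.5424 per 100 000.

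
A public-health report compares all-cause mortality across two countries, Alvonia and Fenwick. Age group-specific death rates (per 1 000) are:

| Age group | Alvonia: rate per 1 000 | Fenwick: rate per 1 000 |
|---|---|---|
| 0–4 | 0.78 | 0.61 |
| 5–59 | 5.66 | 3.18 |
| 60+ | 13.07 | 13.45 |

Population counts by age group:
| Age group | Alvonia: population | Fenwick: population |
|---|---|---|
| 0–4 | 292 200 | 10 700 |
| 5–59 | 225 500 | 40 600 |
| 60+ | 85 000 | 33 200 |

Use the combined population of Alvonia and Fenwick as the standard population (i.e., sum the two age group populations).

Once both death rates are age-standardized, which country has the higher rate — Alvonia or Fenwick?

Combined standard total = 687 200; weights = 0.4408, 0.3872, 0.1720.
Alvonia: 0.4408×0.78 + 0.3872×5.66 + 0.1720×13.07 = 4.7836 per 1 000.
Fenwick: 0.4408×0.61 + 0.3872×3.18 + 0.1720×13.45 = 3.8137 per 1 000.
The crude rates (4.34 vs 6.89) would put Fenwick higher, but that reflects its age composition; once standardized to a common age structure, Alvonia has the higher underlying rate.

Alvonia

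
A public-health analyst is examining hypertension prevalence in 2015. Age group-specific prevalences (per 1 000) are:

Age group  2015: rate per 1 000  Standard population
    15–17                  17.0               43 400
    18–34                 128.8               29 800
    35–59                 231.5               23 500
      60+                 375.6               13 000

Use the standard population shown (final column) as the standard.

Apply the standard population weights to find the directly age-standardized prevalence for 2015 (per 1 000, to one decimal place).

135.8

Standard total = 109 700; weights = 0.3956, 0.2716, 0.2142, 0.1185.
Standardized rate: 0.3956×17.0 + 0.2716×128.8 + 0.2142×231.5 + 0.1185×375.6 = 135.8167 per 1 000.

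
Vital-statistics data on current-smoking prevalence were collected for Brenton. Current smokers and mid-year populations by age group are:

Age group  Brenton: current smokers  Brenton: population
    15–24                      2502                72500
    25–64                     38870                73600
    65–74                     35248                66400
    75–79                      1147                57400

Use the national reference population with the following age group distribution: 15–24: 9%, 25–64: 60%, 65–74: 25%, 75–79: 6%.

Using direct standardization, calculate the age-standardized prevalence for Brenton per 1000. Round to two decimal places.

453.89

Age-specific rates per 1000 for Brenton: 34.510, 528.125, 530.843, 19.983.
Standard weights: 0.09, 0.60, 0.25, 0.06.
Standardized rate: 0.0900×34.510 + 0.6000×528.125 + 0.2500×530.843 + 0.0600×19.983 = 453.8907 per 1000.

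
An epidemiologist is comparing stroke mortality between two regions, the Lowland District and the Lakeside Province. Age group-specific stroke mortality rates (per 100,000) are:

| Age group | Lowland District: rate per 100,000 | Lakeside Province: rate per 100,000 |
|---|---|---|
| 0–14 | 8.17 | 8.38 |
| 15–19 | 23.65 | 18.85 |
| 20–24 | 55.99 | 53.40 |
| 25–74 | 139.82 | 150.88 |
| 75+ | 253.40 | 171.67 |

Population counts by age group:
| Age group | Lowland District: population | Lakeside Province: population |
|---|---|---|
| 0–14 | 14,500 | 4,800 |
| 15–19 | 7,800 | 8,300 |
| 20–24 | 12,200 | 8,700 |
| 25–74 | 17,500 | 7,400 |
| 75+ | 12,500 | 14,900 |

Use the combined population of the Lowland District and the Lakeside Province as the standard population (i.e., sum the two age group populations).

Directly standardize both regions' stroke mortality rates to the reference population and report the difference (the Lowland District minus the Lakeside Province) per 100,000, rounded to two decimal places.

Combined standard total = 108,600; weights = 0.1777, 0.1483, 0.1924, 0.2293, 0.2523.
The Lowland District: 0.1777×8.17 + 0.1483×23.65 + 0.1924×55.99 + 0.2293×139.82 + 0.2523×253.40 = 111.7248 per 100,000.
The Lakeside Province: 0.1777×8.38 + 0.1483×18.85 + 0.1924×53.40 + 0.2293×150.88 + 0.2523×171.67 = 92.4673 per 100,000.
Difference = 111.7248 − 92.4673 = 19.2575.

19.26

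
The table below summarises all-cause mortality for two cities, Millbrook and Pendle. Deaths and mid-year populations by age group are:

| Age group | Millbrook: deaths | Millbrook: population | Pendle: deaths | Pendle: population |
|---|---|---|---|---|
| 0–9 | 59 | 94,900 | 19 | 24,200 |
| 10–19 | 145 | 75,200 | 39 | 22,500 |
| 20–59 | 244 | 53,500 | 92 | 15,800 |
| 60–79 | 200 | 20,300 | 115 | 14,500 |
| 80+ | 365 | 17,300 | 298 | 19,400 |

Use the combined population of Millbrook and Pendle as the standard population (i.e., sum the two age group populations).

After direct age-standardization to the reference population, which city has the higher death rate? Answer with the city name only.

Millbrook

Age-specific rates per 1,000 for Millbrook: 0.622, 1.928, 4.561, 9.852, 21.098.
For Pendle: 0.785, 1.733, 5.823, 7.931, 15.361.
Combined standard total = 357,600; weights = 0.3331, 0.2732, 0.1938, 0.0973, 0.1026.
Millbrook: 0.3331×0.622 + 0.2732×1.928 + 0.1938×4.561 + 0.0973×9.852 + 0.1026×21.098 = 4.7418 per 1,000.
Pendle: 0.3331×0.785 + 0.2732×1.733 + 0.1938×5.823 + 0.0973×7.931 + 0.1026×15.361 = 4.2117 per 1,000.
The crude rates (3.88 vs 5.84) would put Pendle higher, but that reflects its age composition; once standardized to a common age structure, Millbrook has the higher underlying rate.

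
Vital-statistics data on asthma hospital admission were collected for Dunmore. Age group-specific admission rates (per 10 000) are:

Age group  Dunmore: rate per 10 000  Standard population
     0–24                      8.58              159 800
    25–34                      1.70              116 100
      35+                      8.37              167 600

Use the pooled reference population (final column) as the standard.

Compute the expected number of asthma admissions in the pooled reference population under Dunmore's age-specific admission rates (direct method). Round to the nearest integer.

297

Expected asthma admissions = Σ (standard pop × age-specific rate ÷ 10 000)
= 159 800×8.58/10 000 + 116 100×1.70/10 000 + 167 600×8.37/10 000
= 137.11 + 19.74 + 140.28 = 297.13.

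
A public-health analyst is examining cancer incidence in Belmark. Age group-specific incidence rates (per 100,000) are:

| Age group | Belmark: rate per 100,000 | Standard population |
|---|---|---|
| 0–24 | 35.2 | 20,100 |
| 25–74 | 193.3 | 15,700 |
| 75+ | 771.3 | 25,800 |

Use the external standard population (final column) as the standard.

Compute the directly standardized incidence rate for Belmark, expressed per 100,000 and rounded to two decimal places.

383.80

Standard total = 61,600; weights = 0.3263, 0.2549, 0.4188.
Standardized rate: 0.3263×35.2 + 0.2549×193.3 + 0.4188×771.3 = 383.7966 per 100,000.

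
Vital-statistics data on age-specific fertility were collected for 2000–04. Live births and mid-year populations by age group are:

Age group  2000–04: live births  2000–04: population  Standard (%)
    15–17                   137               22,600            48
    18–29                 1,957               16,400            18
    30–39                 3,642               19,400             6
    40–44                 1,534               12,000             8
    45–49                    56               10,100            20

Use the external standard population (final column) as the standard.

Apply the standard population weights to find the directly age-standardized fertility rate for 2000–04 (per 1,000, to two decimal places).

46.99

Age-specific rates per 1,000 for 2000–04: 6.062, 119.329, 187.732, 127.833, 5.545.
Standard weights: 0.48, 0.18, 0.06, 0.08, 0.20.
Standardized rate: 0.4800×6.062 + 0.1800×119.329 + 0.0600×187.732 + 0.0800×127.833 + 0.2000×5.545 = 46.9885 per 1,000.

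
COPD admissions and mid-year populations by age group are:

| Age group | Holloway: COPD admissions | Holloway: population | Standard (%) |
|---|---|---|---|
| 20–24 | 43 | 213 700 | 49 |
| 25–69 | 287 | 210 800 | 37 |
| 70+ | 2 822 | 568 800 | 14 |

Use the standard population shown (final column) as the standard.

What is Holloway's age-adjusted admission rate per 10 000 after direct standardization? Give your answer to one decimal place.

Age-specific rates per 10 000 for Holloway: 2.01, 13.61, 49.61.
Standard weights: 0.49, 0.37, 0.14.
Standardized rate: 0.4900×2.01 + 0.3700×13.61 + 0.1400×49.61 = 12.9693 per 10 000.

13.0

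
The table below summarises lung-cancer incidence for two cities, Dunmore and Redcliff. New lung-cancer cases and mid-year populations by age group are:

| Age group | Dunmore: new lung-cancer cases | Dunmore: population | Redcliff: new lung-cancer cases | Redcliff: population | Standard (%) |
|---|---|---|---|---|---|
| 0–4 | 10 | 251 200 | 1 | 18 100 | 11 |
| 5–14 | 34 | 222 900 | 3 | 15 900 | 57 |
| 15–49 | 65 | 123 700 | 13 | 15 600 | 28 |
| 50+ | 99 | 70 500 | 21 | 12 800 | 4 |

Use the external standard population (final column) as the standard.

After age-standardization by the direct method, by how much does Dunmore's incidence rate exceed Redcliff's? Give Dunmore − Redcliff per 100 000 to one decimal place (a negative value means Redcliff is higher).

Age-specific rates per 100 000 for Dunmore: 3.98, 15.25, 52.55, 140.43.
For Redcliff: 5.52, 18.87, 83.33, 164.06.
Standard weights: 0.11, 0.57, 0.28, 0.04.
Dunmore: 0.1100×3.98 + 0.5700×15.25 + 0.2800×52.55 + 0.0400×140.43 = 29.4624 per 100 000.
Redcliff: 0.1100×5.52 + 0.5700×18.87 + 0.2800×83.33 + 0.0400×164.06 = 41.2583 per 100 000.
Difference = 29.4624 − 41.2583 = -11.7959.

-11.8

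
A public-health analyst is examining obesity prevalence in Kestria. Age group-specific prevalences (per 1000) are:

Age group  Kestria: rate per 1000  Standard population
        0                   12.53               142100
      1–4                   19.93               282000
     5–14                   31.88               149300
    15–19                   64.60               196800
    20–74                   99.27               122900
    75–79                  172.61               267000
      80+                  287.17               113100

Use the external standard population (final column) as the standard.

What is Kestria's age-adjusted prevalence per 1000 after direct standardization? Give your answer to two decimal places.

Standard total = 1273200; weights = 0.1116, 0.2215, 0.1173, 0.1546, 0.0965, 0.2097, 0.0888.
Standardized rate: 0.1116×12.53 + 0.2215×19.93 + 0.1173×31.88 + 0.1546×64.60 + 0.0965×99.27 + 0.2097×172.61 + 0.0888×287.17 = 90.8261 per 1000.

90.83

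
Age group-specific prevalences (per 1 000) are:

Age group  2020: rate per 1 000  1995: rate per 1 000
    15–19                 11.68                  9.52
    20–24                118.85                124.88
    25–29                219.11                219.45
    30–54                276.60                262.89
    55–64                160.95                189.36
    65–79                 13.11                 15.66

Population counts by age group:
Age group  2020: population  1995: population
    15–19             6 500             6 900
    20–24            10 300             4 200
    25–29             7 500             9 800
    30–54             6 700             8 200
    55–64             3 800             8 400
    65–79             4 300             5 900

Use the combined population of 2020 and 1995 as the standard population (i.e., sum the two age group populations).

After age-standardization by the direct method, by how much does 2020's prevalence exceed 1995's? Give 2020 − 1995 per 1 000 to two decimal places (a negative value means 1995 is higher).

Combined standard total = 82 500; weights = 0.1624, 0.1758, 0.2097, 0.1806, 0.1479, 0.1236.
2020: 0.1624×11.68 + 0.1758×118.85 + 0.2097×219.11 + 0.1806×276.60 + 0.1479×160.95 + 0.1236×13.11 = 144.1102 per 1 000.
1995: 0.1624×9.52 + 0.1758×124.88 + 0.2097×219.45 + 0.1806×262.89 + 0.1479×189.36 + 0.1236×15.66 = 146.9309 per 1 000.
Difference = 144.1102 − 146.9309 = -2.8207.

-2.82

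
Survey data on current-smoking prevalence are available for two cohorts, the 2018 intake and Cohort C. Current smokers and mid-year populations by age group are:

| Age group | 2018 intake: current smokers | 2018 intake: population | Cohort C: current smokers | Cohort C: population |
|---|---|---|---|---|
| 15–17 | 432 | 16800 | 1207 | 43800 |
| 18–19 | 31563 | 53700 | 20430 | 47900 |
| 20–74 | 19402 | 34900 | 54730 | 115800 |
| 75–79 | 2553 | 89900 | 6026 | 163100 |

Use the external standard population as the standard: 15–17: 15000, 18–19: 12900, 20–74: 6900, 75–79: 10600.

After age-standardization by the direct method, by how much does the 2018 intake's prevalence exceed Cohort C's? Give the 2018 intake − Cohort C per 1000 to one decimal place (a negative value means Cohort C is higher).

Age-specific rates per 1000 for the 2018 intake: 25.714, 587.765, 555.931, 28.398.
For Cohort C: 27.557, 426.514, 472.625, 36.947.
Standard total = 45400; weights = 0.3304, 0.2841, 0.1520, 0.2335.
The 2018 intake: 0.3304×25.714 + 0.2841×587.765 + 0.1520×555.931 + 0.2335×28.398 = 266.6263 per 1000.
Cohort C: 0.3304×27.557 + 0.2841×426.514 + 0.1520×472.625 + 0.2335×36.947 = 210.7518 per 1000.
Difference = 266.6263 − 210.7518 = 55.8745.

55.9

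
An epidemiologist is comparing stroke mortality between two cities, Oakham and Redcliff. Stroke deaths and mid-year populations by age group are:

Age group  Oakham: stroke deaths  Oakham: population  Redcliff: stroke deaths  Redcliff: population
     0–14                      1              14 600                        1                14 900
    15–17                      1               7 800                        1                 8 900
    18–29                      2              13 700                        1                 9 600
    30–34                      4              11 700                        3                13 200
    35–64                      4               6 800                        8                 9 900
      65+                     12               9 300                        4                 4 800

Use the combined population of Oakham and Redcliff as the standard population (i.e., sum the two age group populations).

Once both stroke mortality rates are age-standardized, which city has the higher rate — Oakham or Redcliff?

Age-specific rates per 100 000 for Oakham: 6.85, 12.82, 14.60, 34.19, 58.82, 129.03.
For Redcliff: 6.71, 11.24, 10.42, 22.73, 80.81, 83.33.
Combined standard total = 125 200; weights = 0.2356, 0.1334, 0.1861, 0.1989, 0.1334, 0.1126.
Oakham: 0.2356×6.85 + 0.1334×12.82 + 0.1861×14.60 + 0.1989×34.19 + 0.1334×58.82 + 0.1126×129.03 = 35.2180 per 100 000.
Redcliff: 0.2356×6.71 + 0.1334×11.24 + 0.1861×10.42 + 0.1989×22.73 + 0.1334×80.81 + 0.1126×83.33 = 29.7024 per 100 000.

Oakham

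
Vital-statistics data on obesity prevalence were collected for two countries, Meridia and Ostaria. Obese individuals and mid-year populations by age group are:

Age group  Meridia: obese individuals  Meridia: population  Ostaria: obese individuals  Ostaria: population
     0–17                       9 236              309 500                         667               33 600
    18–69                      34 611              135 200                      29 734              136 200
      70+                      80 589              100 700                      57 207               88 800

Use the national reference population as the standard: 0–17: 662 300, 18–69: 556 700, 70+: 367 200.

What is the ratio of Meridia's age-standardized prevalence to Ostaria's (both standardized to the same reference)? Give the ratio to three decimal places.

1.229

Age-specific rates per 1 000 for Meridia: 29.842, 255.999, 800.288.
For Ostaria: 19.851, 218.311, 644.223.
Standard total = 1 586 200; weights = 0.4175, 0.3510, 0.2315.
Meridia: 0.4175×29.842 + 0.3510×255.999 + 0.2315×800.288 = 287.5705 per 1 000.
Ostaria: 0.4175×19.851 + 0.3510×218.311 + 0.2315×644.223 = 234.0436 per 1 000.
Ratio = 287.5705 ÷ 234.0436 = 1.22870.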